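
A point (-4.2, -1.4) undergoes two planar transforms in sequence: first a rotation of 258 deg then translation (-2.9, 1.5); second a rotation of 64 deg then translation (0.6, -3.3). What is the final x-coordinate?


After transform 1:
x1 = cos(258)*-4.2 - sin(258)*-1.4 + -2.9 = -3.3962
y1 = sin(258)*-4.2 + cos(258)*-1.4 + 1.5 = 5.8993
After transform 2:
x2 = cos(64)*-3.3962 - sin(64)*5.8993 + 0.6
= -6.191


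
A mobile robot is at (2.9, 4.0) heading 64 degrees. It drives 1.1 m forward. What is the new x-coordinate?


x_new = x0 + d*cos(theta)
= 2.9 + 1.1*cos(64)
= 2.9 + 0.4822
= 3.3822


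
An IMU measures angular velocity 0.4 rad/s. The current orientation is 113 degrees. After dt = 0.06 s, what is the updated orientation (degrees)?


delta_theta = w * dt = 0.4 * 0.06 = 0.024 rad
= 1.3751 deg
theta_new = 113 + 1.3751 = 114.3751 deg


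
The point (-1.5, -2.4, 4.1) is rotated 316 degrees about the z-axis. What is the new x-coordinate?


Rotation about z-axis: x' = x*cos(theta) - y*sin(theta)
= -1.5 * 0.7193 - -2.4 * -0.6947
= -2.7462


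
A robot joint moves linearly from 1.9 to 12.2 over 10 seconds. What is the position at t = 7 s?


s = t/T = 7/10 = 0.7
p(t) = p0 + (pf-p0)*s
= 1.9 + (12.2 - 1.9) * 0.7
= 9.11


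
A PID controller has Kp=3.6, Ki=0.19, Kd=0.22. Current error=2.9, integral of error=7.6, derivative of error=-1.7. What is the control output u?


u = Kp*e + Ki*int(e) + Kd*de/dt
= 3.6*2.9 + 0.19*7.6 + 0.22*(-1.7)
= 10.44 + 1.444 + -0.374
= 11.51


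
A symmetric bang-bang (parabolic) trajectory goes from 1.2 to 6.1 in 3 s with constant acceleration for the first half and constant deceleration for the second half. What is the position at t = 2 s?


Symmetric rest-to-rest: each phase covers (pf-p0)/2 in time T/2. 0.5*a*(T/2)^2 = (pf-p0)/2 => a = 4*(pf-p0)/T^2
a = 4*(6.1-1.2)/3^2 = 2.1778
t = 2 is in the deceleration phase (t > T/2).
p = pf - 0.5*a*(T-t)^2 = 6.1 - 0.5*2.1778*1^2
= 5.0111


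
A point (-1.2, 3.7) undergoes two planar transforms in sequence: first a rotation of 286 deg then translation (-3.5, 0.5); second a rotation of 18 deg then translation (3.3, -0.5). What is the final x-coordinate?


After transform 1:
x1 = cos(286)*-1.2 - sin(286)*3.7 + -3.5 = -0.2741
y1 = sin(286)*-1.2 + cos(286)*3.7 + 0.5 = 2.6734
After transform 2:
x2 = cos(18)*-0.2741 - sin(18)*2.6734 + 3.3
= 2.2132


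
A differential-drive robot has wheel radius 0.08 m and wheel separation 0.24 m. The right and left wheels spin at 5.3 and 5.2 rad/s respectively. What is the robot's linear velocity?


vR = r*wR = 0.08*5.3 = 0.424 m/s
vL = r*wL = 0.08*5.2 = 0.416 m/s
v = (vR+vL)/2 = 0.42 m/s
omega = (vR-vL)/L = 0.0333 rad/s
linear velocity = 0.42 m/s


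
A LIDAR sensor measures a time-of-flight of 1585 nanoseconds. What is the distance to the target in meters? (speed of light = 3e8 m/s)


tof = 1585 ns = 1.585e-06 s
dist = c * tof / 2
= 3e8 * 1.585e-06 / 2
= 237.75 m


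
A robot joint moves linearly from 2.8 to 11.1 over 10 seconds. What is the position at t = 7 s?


s = t/T = 7/10 = 0.7
p(t) = p0 + (pf-p0)*s
= 2.8 + (11.1 - 2.8) * 0.7
= 8.61


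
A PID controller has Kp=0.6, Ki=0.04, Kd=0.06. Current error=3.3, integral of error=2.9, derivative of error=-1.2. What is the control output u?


u = Kp*e + Ki*int(e) + Kd*de/dt
= 0.6*3.3 + 0.04*2.9 + 0.06*(-1.2)
= 1.98 + 0.116 + -0.072
= 2.024


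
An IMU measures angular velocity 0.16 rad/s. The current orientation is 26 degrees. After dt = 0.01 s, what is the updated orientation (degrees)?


delta_theta = w * dt = 0.16 * 0.01 = 0.0016 rad
= 0.0917 deg
theta_new = 26 + 0.0917 = 26.0917 deg


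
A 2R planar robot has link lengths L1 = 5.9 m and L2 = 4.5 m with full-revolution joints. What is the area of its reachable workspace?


r_max = L1 + L2 = 10.4 m
r_min = |L1 - L2| = 1.4 m
Area = pi*(r_max^2 - r_min^2)
= pi*(108.16 - 1.96)
= pi * 106.2
= 333.6371 m^2


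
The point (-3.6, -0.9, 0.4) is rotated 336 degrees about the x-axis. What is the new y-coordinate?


Rotation about x-axis: y' = y*cos(theta) - z*sin(theta)
= -0.9 * 0.9135 - 0.4 * -0.4067
= -0.6595


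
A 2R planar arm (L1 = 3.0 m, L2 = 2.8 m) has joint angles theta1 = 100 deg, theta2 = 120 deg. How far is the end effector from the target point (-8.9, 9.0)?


End effector via forward kinematics:
x = L1*cos(t1) + L2*cos(t1+t2) = -2.6659
y = L1*sin(t1) + L2*sin(t1+t2) = 1.1546
Distance to target:
d = sqrt((-8.9 - -2.6659)^2 + (9.0 - 1.1546)^2)
= sqrt(38.8644 + 61.55)
= 10.0207 m


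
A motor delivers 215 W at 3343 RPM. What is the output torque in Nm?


omega = 3343 * 2*pi/60 = 350.0781 rad/s
tau = P / omega = 215 / 350.0781
= 0.6141 Nm


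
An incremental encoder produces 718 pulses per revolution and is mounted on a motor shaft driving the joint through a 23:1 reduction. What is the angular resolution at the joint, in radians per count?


counts per rev = 718
effective counts at joint = 718 * 23 = 16514
resolution = 2*pi / 16514
= 3.8048e-04 rad/count


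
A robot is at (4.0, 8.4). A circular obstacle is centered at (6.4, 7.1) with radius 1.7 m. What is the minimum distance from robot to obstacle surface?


center_dist = sqrt((4.0-6.4)^2 + (8.4-7.1)^2)
= sqrt(5.76 + 1.69)
= 2.7295
min_dist = center_dist - radius = 2.7295 - 1.7 = 1.0295 m


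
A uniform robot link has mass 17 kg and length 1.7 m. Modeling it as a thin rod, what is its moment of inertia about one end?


I = (1/3) * m * L^2
= (1/3) * 17 * 1.7^2
= 0.333333 * 17 * 2.89
= 16.3767 kg*m^2


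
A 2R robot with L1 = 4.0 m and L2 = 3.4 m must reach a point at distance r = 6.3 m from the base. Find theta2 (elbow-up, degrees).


cos(theta2) = (r^2 - L1^2 - L2^2) / (2*L1*L2)
cos(theta2) = (39.69 - 16.0 - 11.56) / 27.2
cos(theta2) = 0.445956
theta2 = 63.5155 degrees


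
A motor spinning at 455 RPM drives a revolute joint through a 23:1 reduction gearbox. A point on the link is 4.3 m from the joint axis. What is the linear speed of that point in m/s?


omega_motor = 455 * 2*pi/60 = 47.6475 rad/s
omega_joint = omega_motor / 23 = 2.0716 rad/s
v = omega_joint * r = 2.0716 * 4.3
= 8.908 m/s


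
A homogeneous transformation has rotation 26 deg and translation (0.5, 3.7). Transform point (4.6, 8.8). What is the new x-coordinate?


x' = cos(theta)*px - sin(theta)*py + tx
= 0.8988*4.6 - 0.4384*8.8 + 0.5
= 0.7768


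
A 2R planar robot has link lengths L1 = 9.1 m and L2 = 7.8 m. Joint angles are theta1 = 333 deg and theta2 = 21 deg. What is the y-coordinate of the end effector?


Convert angles to radians: theta1 = 5.8119, theta2 = 0.3665
y = L1*sin(theta1) + L2*sin(theta1+theta2)
y = -4.1313 + -0.8153
y = -4.9466


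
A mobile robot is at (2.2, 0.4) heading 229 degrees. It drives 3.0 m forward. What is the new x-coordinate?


x_new = x0 + d*cos(theta)
= 2.2 + 3.0*cos(229)
= 2.2 + -1.9682
= 0.2318


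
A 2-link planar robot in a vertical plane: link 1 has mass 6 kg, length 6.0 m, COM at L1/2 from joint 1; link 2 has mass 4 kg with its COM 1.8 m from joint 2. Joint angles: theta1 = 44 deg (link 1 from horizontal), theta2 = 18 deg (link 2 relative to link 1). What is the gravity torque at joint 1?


Horizontal distance from joint 1 to link-1 COM:
  x_c1 = (L1/2)*cos(t1) = 3.0 * 0.7193 = 2.158 m
Horizontal distance from joint 1 to link-2 COM:
  x_c2 = L1*cos(t1) + Lc2*cos(t1+t2)
       = 6.0*0.7193 + 1.8*0.4695 = 5.1611 m
tau1 = m1*g*x_c1 + m2*g*x_c2
     = 6*9.81*2.158 + 4*9.81*5.1611
     = 127.021 + 202.5211
     = 329.5421 Nm


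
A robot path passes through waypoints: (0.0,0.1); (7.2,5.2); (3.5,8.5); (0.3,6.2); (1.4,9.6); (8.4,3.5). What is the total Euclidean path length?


Segment lengths:
  seg1 = sqrt((7.2)^2 + (5.1)^2) = 8.8233
  seg2 = sqrt((-3.7)^2 + (3.3)^2) = 4.9578
  seg3 = sqrt((-3.2)^2 + (-2.3)^2) = 3.9408
  seg4 = sqrt((1.1)^2 + (3.4)^2) = 3.5735
  seg5 = sqrt((7.0)^2 + (-6.1)^2) = 9.2849
Total = 30.5803


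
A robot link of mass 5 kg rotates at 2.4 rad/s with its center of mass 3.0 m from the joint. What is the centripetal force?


F = m * omega^2 * r
= 5 * 2.4^2 * 3.0
= 5 * 5.76 * 3.0
= 86.4 N


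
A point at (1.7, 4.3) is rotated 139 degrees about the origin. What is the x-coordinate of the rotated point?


x' = x*cos(theta) - y*sin(theta)
cos(139 deg) = -0.7547, sin(139 deg) = 0.6561
x' = 1.7 * -0.7547 - 4.3 * 0.6561
= -1.283 - 2.8211
= -4.1041


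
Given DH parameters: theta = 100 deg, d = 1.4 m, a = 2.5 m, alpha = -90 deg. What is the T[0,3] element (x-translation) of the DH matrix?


T[0,3] = a * cos(theta)
= 2.5 * cos(100 deg)
= 2.5 * -0.1736
= -0.4341


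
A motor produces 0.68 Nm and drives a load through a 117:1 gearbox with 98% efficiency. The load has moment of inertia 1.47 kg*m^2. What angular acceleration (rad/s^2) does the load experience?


tau_out = tau_motor * N * eta
= 0.68 * 117 * 0.98 = 77.9688 Nm
alpha = tau_out / I = 77.9688 / 1.47
= 53.04 rad/s^2


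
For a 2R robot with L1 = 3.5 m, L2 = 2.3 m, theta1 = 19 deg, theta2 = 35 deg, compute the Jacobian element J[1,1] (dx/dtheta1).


J[1,1] = -L1*sin(t1) - L2*sin(t1+t2)
= -3.5*sin(19) - 2.3*sin(54)
= -3.0002


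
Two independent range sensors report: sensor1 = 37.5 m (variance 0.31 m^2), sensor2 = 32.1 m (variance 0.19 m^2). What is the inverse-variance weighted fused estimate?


w1 = (1/var1) / (1/var1 + 1/var2)
   = 3.2258 / (3.2258 + 5.2632) = 0.38
w2 = 1 - w1 = 0.62
fused = w1*s1 + w2*s2 = 14.25 + 19.902
= 34.152 m


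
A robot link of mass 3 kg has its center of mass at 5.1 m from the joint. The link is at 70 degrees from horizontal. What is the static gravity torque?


tau = m*g*L*cos(angle)
= 3 * 9.81 * 5.1 * cos(70 deg)
= 3 * 9.81 * 5.1 * 0.342
= 51.3348 Nm


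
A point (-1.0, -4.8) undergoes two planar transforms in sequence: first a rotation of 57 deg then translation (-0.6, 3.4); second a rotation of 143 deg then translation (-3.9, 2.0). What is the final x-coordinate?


After transform 1:
x1 = cos(57)*-1.0 - sin(57)*-4.8 + -0.6 = 2.881
y1 = sin(57)*-1.0 + cos(57)*-4.8 + 3.4 = -0.0529
After transform 2:
x2 = cos(143)*2.881 - sin(143)*-0.0529 + -3.9
= -6.169


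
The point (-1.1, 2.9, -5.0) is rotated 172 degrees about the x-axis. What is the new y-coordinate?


Rotation about x-axis: y' = y*cos(theta) - z*sin(theta)
= 2.9 * -0.9903 - -5.0 * 0.1392
= -2.1759


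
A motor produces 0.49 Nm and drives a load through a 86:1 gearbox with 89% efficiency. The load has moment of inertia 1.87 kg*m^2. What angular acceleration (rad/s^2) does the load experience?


tau_out = tau_motor * N * eta
= 0.49 * 86 * 0.89 = 37.5046 Nm
alpha = tau_out / I = 37.5046 / 1.87
= 20.0559 rad/s^2


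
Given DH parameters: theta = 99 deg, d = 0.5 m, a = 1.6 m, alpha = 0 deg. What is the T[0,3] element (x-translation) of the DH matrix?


T[0,3] = a * cos(theta)
= 1.6 * cos(99 deg)
= 1.6 * -0.1564
= -0.2503


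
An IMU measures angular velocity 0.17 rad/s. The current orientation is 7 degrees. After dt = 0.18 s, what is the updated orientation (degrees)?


delta_theta = w * dt = 0.17 * 0.18 = 0.0306 rad
= 1.7533 deg
theta_new = 7 + 1.7533 = 8.7533 deg


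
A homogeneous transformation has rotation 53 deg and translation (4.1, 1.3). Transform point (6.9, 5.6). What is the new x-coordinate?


x' = cos(theta)*px - sin(theta)*py + tx
= 0.6018*6.9 - 0.7986*5.6 + 4.1
= 3.7802


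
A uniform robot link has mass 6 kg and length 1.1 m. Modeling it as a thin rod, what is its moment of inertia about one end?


I = (1/3) * m * L^2
= (1/3) * 6 * 1.1^2
= 0.333333 * 6 * 1.21
= 2.42 kg*m^2


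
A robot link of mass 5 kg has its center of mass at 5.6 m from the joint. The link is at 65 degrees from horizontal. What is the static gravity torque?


tau = m*g*L*cos(angle)
= 5 * 9.81 * 5.6 * cos(65 deg)
= 5 * 9.81 * 5.6 * 0.4226
= 116.0848 Nm


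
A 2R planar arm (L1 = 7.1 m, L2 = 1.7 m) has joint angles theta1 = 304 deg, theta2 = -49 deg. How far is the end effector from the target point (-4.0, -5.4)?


End effector via forward kinematics:
x = L1*cos(t1) + L2*cos(t1+t2) = 3.5303
y = L1*sin(t1) + L2*sin(t1+t2) = -7.5282
Distance to target:
d = sqrt((-4.0 - 3.5303)^2 + (-5.4 - -7.5282)^2)
= sqrt(56.7051 + 4.5294)
= 7.8252 m


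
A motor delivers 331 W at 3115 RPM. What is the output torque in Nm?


omega = 3115 * 2*pi/60 = 326.202 rad/s
tau = P / omega = 331 / 326.202
= 1.0147 Nm


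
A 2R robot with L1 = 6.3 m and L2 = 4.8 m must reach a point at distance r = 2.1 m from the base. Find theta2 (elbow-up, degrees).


cos(theta2) = (r^2 - L1^2 - L2^2) / (2*L1*L2)
cos(theta2) = (4.41 - 39.69 - 23.04) / 60.48
cos(theta2) = -0.964286
theta2 = 164.6411 degrees


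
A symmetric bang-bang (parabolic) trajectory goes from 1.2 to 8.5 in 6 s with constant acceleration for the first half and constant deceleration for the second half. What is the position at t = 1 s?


Symmetric rest-to-rest: each phase covers (pf-p0)/2 in time T/2. 0.5*a*(T/2)^2 = (pf-p0)/2 => a = 4*(pf-p0)/T^2
a = 4*(8.5-1.2)/6^2 = 0.8111
t = 1 is in the acceleration phase (t <= T/2).
p = p0 + 0.5*a*t^2 = 1.2 + 0.5*0.8111*1^2
= 1.6056


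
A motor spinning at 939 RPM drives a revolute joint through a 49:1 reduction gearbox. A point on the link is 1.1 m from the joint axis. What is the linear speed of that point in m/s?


omega_motor = 939 * 2*pi/60 = 98.3319 rad/s
omega_joint = omega_motor / 49 = 2.0068 rad/s
v = omega_joint * r = 2.0068 * 1.1
= 2.2074 m/s


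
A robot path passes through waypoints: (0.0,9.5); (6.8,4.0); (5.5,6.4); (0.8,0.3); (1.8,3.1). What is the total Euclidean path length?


Segment lengths:
  seg1 = sqrt((6.8)^2 + (-5.5)^2) = 8.7459
  seg2 = sqrt((-1.3)^2 + (2.4)^2) = 2.7295
  seg3 = sqrt((-4.7)^2 + (-6.1)^2) = 7.7006
  seg4 = sqrt((1.0)^2 + (2.8)^2) = 2.9732
Total = 22.1492


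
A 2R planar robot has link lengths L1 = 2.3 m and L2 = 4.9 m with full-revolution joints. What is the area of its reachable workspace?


r_max = L1 + L2 = 7.2 m
r_min = |L1 - L2| = 2.6 m
Area = pi*(r_max^2 - r_min^2)
= pi*(51.84 - 6.76)
= pi * 45.08
= 141.623 m^2


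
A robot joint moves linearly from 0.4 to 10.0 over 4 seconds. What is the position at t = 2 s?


s = t/T = 2/4 = 0.5
p(t) = p0 + (pf-p0)*s
= 0.4 + (10.0 - 0.4) * 0.5
= 5.2


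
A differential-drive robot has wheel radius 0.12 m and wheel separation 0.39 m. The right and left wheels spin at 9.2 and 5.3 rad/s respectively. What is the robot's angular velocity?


vR = r*wR = 0.12*9.2 = 1.104 m/s
vL = r*wL = 0.12*5.3 = 0.636 m/s
v = (vR+vL)/2 = 0.87 m/s
omega = (vR-vL)/L = 1.2 rad/s
angular velocity = 1.2 rad/s


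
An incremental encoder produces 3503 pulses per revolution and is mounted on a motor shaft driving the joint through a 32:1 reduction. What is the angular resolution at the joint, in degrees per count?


counts per rev = 3503
effective counts at joint = 3503 * 32 = 112096
resolution = 360 / 112096
= 0.0032 deg/count


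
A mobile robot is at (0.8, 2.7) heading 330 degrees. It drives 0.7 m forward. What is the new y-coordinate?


y_new = y0 + d*sin(theta)
= 2.7 + 0.7*sin(330)
= 2.7 + -0.35
= 2.35


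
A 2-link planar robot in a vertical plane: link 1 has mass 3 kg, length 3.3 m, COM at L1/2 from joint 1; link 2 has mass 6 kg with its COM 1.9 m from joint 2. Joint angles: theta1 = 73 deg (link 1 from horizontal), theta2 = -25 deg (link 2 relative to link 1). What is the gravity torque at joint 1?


Horizontal distance from joint 1 to link-1 COM:
  x_c1 = (L1/2)*cos(t1) = 1.65 * 0.2924 = 0.4824 m
Horizontal distance from joint 1 to link-2 COM:
  x_c2 = L1*cos(t1) + Lc2*cos(t1+t2)
       = 3.3*0.2924 + 1.9*0.6691 = 2.2362 m
tau1 = m1*g*x_c1 + m2*g*x_c2
     = 3*9.81*0.4824 + 6*9.81*2.2362
     = 14.1974 + 131.6212
     = 145.8187 Nm


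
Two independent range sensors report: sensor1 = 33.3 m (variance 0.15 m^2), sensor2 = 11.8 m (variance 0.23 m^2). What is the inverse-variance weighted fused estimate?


w1 = (1/var1) / (1/var1 + 1/var2)
   = 6.6667 / (6.6667 + 4.3478) = 0.6053
w2 = 1 - w1 = 0.3947
fused = w1*s1 + w2*s2 = 20.1553 + 4.6579
= 24.8132 m


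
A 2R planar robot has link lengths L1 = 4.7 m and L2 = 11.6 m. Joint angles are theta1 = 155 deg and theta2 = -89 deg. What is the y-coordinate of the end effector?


Convert angles to radians: theta1 = 2.7053, theta2 = -1.5533
y = L1*sin(theta1) + L2*sin(theta1+theta2)
y = 1.9863 + 10.5971
y = 12.5834


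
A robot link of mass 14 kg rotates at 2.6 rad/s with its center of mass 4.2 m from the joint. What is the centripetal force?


F = m * omega^2 * r
= 14 * 2.6^2 * 4.2
= 14 * 6.76 * 4.2
= 397.488 N


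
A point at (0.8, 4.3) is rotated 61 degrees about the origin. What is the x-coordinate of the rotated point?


x' = x*cos(theta) - y*sin(theta)
cos(61 deg) = 0.4848, sin(61 deg) = 0.8746
x' = 0.8 * 0.4848 - 4.3 * 0.8746
= 0.3878 - 3.7609
= -3.373


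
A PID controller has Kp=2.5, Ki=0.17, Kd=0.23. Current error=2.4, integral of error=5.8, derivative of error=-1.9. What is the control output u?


u = Kp*e + Ki*int(e) + Kd*de/dt
= 2.5*2.4 + 0.17*5.8 + 0.23*(-1.9)
= 6.0 + 0.986 + -0.437
= 6.549


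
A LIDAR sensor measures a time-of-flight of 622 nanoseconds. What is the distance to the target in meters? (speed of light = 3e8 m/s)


tof = 622 ns = 6.22e-07 s
dist = c * tof / 2
= 3e8 * 6.22e-07 / 2
= 93.3 m


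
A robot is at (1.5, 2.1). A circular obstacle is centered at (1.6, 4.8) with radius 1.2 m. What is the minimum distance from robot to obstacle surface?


center_dist = sqrt((1.5-1.6)^2 + (2.1-4.8)^2)
= sqrt(0.01 + 7.29)
= 2.7019
min_dist = center_dist - radius = 2.7019 - 1.2 = 1.5019 m


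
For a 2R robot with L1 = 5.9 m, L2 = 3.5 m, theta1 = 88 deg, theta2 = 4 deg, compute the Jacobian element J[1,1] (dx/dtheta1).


J[1,1] = -L1*sin(t1) - L2*sin(t1+t2)
= -5.9*sin(88) - 3.5*sin(92)
= -9.3943


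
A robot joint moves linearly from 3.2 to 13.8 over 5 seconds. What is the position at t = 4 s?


s = t/T = 4/5 = 0.8
p(t) = p0 + (pf-p0)*s
= 3.2 + (13.8 - 3.2) * 0.8
= 11.68


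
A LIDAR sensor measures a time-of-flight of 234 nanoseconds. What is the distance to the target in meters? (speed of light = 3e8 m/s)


tof = 234 ns = 2.34e-07 s
dist = c * tof / 2
= 3e8 * 2.34e-07 / 2
= 35.1 m


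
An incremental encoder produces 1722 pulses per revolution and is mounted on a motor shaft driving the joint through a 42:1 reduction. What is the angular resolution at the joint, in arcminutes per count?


counts per rev = 1722
effective counts at joint = 1722 * 42 = 72324
resolution = 360*60 / 72324
= 0.2987 arcmin/count


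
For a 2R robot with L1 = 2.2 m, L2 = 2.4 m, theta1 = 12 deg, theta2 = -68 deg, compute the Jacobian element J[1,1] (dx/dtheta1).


J[1,1] = -L1*sin(t1) - L2*sin(t1+t2)
= -2.2*sin(12) - 2.4*sin(-56)
= 1.5323


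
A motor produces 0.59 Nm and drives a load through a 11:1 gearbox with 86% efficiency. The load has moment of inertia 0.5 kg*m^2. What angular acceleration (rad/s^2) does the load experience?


tau_out = tau_motor * N * eta
= 0.59 * 11 * 0.86 = 5.5814 Nm
alpha = tau_out / I = 5.5814 / 0.5
= 11.1628 rad/s^2


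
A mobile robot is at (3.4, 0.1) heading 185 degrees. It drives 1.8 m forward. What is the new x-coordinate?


x_new = x0 + d*cos(theta)
= 3.4 + 1.8*cos(185)
= 3.4 + -1.7932
= 1.6068


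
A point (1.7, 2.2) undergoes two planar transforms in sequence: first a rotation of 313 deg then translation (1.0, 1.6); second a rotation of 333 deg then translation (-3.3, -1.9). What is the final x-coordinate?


After transform 1:
x1 = cos(313)*1.7 - sin(313)*2.2 + 1.0 = 3.7684
y1 = sin(313)*1.7 + cos(313)*2.2 + 1.6 = 1.8571
After transform 2:
x2 = cos(333)*3.7684 - sin(333)*1.8571 + -3.3
= 0.9008


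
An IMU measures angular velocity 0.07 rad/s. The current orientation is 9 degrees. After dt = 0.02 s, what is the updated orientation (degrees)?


delta_theta = w * dt = 0.07 * 0.02 = 0.0014 rad
= 0.0802 deg
theta_new = 9 + 0.0802 = 9.0802 deg


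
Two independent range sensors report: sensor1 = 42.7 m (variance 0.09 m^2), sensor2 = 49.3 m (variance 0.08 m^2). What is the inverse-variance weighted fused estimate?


w1 = (1/var1) / (1/var1 + 1/var2)
   = 11.1111 / (11.1111 + 12.5) = 0.4706
w2 = 1 - w1 = 0.5294
fused = w1*s1 + w2*s2 = 20.0941 + 26.1
= 46.1941 m


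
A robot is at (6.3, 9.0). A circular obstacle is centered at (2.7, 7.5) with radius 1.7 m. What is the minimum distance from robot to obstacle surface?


center_dist = sqrt((6.3-2.7)^2 + (9.0-7.5)^2)
= sqrt(12.96 + 2.25)
= 3.9
min_dist = center_dist - radius = 3.9 - 1.7 = 2.2 m


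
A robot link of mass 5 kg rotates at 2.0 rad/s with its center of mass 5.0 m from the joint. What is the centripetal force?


F = m * omega^2 * r
= 5 * 2.0^2 * 5.0
= 5 * 4.0 * 5.0
= 100.0 N


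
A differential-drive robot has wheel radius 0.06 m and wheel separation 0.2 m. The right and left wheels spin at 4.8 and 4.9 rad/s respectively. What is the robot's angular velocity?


vR = r*wR = 0.06*4.8 = 0.288 m/s
vL = r*wL = 0.06*4.9 = 0.294 m/s
v = (vR+vL)/2 = 0.291 m/s
omega = (vR-vL)/L = -0.03 rad/s
angular velocity = -0.03 rad/s


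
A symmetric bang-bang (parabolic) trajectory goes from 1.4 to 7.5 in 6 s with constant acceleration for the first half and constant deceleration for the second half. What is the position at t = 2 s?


Symmetric rest-to-rest: each phase covers (pf-p0)/2 in time T/2. 0.5*a*(T/2)^2 = (pf-p0)/2 => a = 4*(pf-p0)/T^2
a = 4*(7.5-1.4)/6^2 = 0.6778
t = 2 is in the acceleration phase (t <= T/2).
p = p0 + 0.5*a*t^2 = 1.4 + 0.5*0.6778*2^2
= 2.7556


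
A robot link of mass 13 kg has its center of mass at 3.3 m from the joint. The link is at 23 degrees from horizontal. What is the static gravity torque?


tau = m*g*L*cos(angle)
= 13 * 9.81 * 3.3 * cos(23 deg)
= 13 * 9.81 * 3.3 * 0.9205
= 387.3935 Nm


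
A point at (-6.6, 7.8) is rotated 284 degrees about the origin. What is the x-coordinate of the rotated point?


x' = x*cos(theta) - y*sin(theta)
cos(284 deg) = 0.2419, sin(284 deg) = -0.9703
x' = -6.6 * 0.2419 - 7.8 * -0.9703
= -1.5967 - -7.5683
= 5.9716


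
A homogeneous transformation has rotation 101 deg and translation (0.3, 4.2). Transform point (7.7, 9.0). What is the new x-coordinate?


x' = cos(theta)*px - sin(theta)*py + tx
= -0.1908*7.7 - 0.9816*9.0 + 0.3
= -10.0039


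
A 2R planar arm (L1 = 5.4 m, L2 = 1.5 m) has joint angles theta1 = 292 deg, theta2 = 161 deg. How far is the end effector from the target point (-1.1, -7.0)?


End effector via forward kinematics:
x = L1*cos(t1) + L2*cos(t1+t2) = 1.9444
y = L1*sin(t1) + L2*sin(t1+t2) = -3.5088
Distance to target:
d = sqrt((-1.1 - 1.9444)^2 + (-7.0 - -3.5088)^2)
= sqrt(9.2682 + 12.1881)
= 4.6321 m


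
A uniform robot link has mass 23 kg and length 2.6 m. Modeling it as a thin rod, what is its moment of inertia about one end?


I = (1/3) * m * L^2
= (1/3) * 23 * 2.6^2
= 0.333333 * 23 * 6.76
= 51.8267 kg*m^2


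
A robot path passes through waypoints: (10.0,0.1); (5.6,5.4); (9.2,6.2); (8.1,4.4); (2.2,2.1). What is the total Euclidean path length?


Segment lengths:
  seg1 = sqrt((-4.4)^2 + (5.3)^2) = 6.8884
  seg2 = sqrt((3.6)^2 + (0.8)^2) = 3.6878
  seg3 = sqrt((-1.1)^2 + (-1.8)^2) = 2.1095
  seg4 = sqrt((-5.9)^2 + (-2.3)^2) = 6.3325
Total = 19.0182


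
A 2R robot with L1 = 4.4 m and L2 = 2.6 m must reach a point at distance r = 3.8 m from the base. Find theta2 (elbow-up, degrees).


cos(theta2) = (r^2 - L1^2 - L2^2) / (2*L1*L2)
cos(theta2) = (14.44 - 19.36 - 6.76) / 22.88
cos(theta2) = -0.51049
theta2 = 120.6964 degrees


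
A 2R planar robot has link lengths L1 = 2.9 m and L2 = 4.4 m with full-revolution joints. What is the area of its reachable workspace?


r_max = L1 + L2 = 7.3 m
r_min = |L1 - L2| = 1.5 m
Area = pi*(r_max^2 - r_min^2)
= pi*(53.29 - 2.25)
= pi * 51.04
= 160.3469 m^2


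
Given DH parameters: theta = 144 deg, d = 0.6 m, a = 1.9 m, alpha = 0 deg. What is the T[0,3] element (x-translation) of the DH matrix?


T[0,3] = a * cos(theta)
= 1.9 * cos(144 deg)
= 1.9 * -0.809
= -1.5371


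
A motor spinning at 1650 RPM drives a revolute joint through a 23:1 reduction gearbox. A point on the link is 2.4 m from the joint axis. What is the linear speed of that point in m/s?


omega_motor = 1650 * 2*pi/60 = 172.7876 rad/s
omega_joint = omega_motor / 23 = 7.5125 rad/s
v = omega_joint * r = 7.5125 * 2.4
= 18.03 m/s


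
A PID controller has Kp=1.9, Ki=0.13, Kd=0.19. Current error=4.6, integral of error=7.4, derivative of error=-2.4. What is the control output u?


u = Kp*e + Ki*int(e) + Kd*de/dt
= 1.9*4.6 + 0.13*7.4 + 0.19*(-2.4)
= 8.74 + 0.962 + -0.456
= 9.246


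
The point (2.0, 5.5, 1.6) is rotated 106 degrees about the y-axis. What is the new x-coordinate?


Rotation about y-axis: x' = x*cos(theta) + z*sin(theta)
= 2.0 * -0.2756 + 1.6 * 0.9613
= 0.9867


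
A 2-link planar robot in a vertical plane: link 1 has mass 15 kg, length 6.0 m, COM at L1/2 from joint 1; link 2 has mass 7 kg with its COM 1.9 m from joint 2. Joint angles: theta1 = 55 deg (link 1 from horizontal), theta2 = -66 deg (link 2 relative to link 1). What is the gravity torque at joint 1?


Horizontal distance from joint 1 to link-1 COM:
  x_c1 = (L1/2)*cos(t1) = 3.0 * 0.5736 = 1.7207 m
Horizontal distance from joint 1 to link-2 COM:
  x_c2 = L1*cos(t1) + Lc2*cos(t1+t2)
       = 6.0*0.5736 + 1.9*0.9816 = 5.3066 m
tau1 = m1*g*x_c1 + m2*g*x_c2
     = 15*9.81*1.7207 + 7*9.81*5.3066
     = 253.2053 + 364.4008
     = 617.6061 Nm


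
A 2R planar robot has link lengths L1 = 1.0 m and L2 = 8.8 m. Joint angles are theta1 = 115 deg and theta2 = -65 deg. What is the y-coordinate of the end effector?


Convert angles to radians: theta1 = 2.0071, theta2 = -1.1345
y = L1*sin(theta1) + L2*sin(theta1+theta2)
y = 0.9063 + 6.7412
y = 7.6475


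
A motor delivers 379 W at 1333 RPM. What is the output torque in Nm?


omega = 1333 * 2*pi/60 = 139.5914 rad/s
tau = P / omega = 379 / 139.5914
= 2.7151 Nm


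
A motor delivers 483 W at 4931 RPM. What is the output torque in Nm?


omega = 4931 * 2*pi/60 = 516.3731 rad/s
tau = P / omega = 483 / 516.3731
= 0.9354 Nm


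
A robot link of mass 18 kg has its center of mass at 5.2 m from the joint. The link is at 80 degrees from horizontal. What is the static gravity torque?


tau = m*g*L*cos(angle)
= 18 * 9.81 * 5.2 * cos(80 deg)
= 18 * 9.81 * 5.2 * 0.1736
= 159.4465 Nm


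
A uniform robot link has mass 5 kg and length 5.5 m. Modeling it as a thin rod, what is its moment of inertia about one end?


I = (1/3) * m * L^2
= (1/3) * 5 * 5.5^2
= 0.333333 * 5 * 30.25
= 50.4167 kg*m^2


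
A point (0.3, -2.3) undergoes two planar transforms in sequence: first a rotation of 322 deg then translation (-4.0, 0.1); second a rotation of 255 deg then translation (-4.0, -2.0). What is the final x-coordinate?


After transform 1:
x1 = cos(322)*0.3 - sin(322)*-2.3 + -4.0 = -5.1796
y1 = sin(322)*0.3 + cos(322)*-2.3 + 0.1 = -1.8971
After transform 2:
x2 = cos(255)*-5.1796 - sin(255)*-1.8971 + -4.0
= -4.4919


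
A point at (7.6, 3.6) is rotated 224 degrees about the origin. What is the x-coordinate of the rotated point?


x' = x*cos(theta) - y*sin(theta)
cos(224 deg) = -0.7193, sin(224 deg) = -0.6947
x' = 7.6 * -0.7193 - 3.6 * -0.6947
= -5.467 - -2.5008
= -2.9662


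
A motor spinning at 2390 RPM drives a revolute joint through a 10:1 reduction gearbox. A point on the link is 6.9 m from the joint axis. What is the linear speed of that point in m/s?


omega_motor = 2390 * 2*pi/60 = 250.2802 rad/s
omega_joint = omega_motor / 10 = 25.028 rad/s
v = omega_joint * r = 25.028 * 6.9
= 172.6933 m/s


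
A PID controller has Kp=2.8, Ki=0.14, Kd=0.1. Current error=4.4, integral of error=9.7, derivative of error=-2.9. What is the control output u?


u = Kp*e + Ki*int(e) + Kd*de/dt
= 2.8*4.4 + 0.14*9.7 + 0.1*(-2.9)
= 12.32 + 1.358 + -0.29
= 13.388


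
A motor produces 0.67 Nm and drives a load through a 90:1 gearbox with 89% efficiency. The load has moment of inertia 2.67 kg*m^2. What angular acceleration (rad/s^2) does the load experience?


tau_out = tau_motor * N * eta
= 0.67 * 90 * 0.89 = 53.667 Nm
alpha = tau_out / I = 53.667 / 2.67
= 20.1 rad/s^2


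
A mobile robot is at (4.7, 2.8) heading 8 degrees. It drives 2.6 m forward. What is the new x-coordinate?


x_new = x0 + d*cos(theta)
= 4.7 + 2.6*cos(8)
= 4.7 + 2.5747
= 7.2747


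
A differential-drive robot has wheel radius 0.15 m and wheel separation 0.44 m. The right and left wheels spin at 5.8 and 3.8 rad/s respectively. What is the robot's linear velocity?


vR = r*wR = 0.15*5.8 = 0.87 m/s
vL = r*wL = 0.15*3.8 = 0.57 m/s
v = (vR+vL)/2 = 0.72 m/s
omega = (vR-vL)/L = 0.6818 rad/s
linear velocity = 0.72 m/s


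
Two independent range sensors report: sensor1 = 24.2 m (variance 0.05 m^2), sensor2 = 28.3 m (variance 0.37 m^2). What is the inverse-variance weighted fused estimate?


w1 = (1/var1) / (1/var1 + 1/var2)
   = 20.0 / (20.0 + 2.7027) = 0.881
w2 = 1 - w1 = 0.119
fused = w1*s1 + w2*s2 = 21.319 + 3.369
= 24.6881 m


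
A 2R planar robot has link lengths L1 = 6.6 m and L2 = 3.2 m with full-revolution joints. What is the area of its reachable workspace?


r_max = L1 + L2 = 9.8 m
r_min = |L1 - L2| = 3.4 m
Area = pi*(r_max^2 - r_min^2)
= pi*(96.04 - 11.56)
= pi * 84.48
= 265.4017 m^2


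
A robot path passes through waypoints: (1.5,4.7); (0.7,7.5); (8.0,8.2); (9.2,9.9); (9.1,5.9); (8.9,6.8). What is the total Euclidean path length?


Segment lengths:
  seg1 = sqrt((-0.8)^2 + (2.8)^2) = 2.912
  seg2 = sqrt((7.3)^2 + (0.7)^2) = 7.3335
  seg3 = sqrt((1.2)^2 + (1.7)^2) = 2.0809
  seg4 = sqrt((-0.1)^2 + (-4.0)^2) = 4.0012
  seg5 = sqrt((-0.2)^2 + (0.9)^2) = 0.922
Total = 17.2496


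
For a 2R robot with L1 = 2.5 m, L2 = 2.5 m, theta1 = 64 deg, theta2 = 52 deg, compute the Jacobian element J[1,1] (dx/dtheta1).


J[1,1] = -L1*sin(t1) - L2*sin(t1+t2)
= -2.5*sin(64) - 2.5*sin(116)
= -4.494


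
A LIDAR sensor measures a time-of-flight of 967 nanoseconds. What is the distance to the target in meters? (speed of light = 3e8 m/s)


tof = 967 ns = 9.67e-07 s
dist = c * tof / 2
= 3e8 * 9.67e-07 / 2
= 145.05 m


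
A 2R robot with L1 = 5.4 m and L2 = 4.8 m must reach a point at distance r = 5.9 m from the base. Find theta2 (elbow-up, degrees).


cos(theta2) = (r^2 - L1^2 - L2^2) / (2*L1*L2)
cos(theta2) = (34.81 - 29.16 - 23.04) / 51.84
cos(theta2) = -0.335455
theta2 = 109.6002 degrees


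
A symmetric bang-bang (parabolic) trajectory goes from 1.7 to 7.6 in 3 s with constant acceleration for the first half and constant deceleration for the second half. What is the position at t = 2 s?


Symmetric rest-to-rest: each phase covers (pf-p0)/2 in time T/2. 0.5*a*(T/2)^2 = (pf-p0)/2 => a = 4*(pf-p0)/T^2
a = 4*(7.6-1.7)/3^2 = 2.6222
t = 2 is in the deceleration phase (t > T/2).
p = pf - 0.5*a*(T-t)^2 = 7.6 - 0.5*2.6222*1^2
= 6.2889


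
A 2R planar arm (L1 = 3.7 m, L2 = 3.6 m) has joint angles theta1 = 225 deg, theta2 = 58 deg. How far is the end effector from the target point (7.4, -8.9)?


End effector via forward kinematics:
x = L1*cos(t1) + L2*cos(t1+t2) = -1.8065
y = L1*sin(t1) + L2*sin(t1+t2) = -6.124
Distance to target:
d = sqrt((7.4 - -1.8065)^2 + (-8.9 - -6.124)^2)
= sqrt(84.7591 + 7.706)
= 9.6159 m


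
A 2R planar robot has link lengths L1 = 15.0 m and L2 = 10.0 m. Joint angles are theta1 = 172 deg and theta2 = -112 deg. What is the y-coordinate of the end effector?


Convert angles to radians: theta1 = 3.002, theta2 = -1.9548
y = L1*sin(theta1) + L2*sin(theta1+theta2)
y = 2.0876 + 8.6603
y = 10.7479


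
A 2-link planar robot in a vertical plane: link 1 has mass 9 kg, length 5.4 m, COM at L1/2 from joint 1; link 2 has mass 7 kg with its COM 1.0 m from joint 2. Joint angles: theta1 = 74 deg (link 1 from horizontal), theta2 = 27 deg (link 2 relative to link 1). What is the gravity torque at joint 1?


Horizontal distance from joint 1 to link-1 COM:
  x_c1 = (L1/2)*cos(t1) = 2.7 * 0.2756 = 0.7442 m
Horizontal distance from joint 1 to link-2 COM:
  x_c2 = L1*cos(t1) + Lc2*cos(t1+t2)
       = 5.4*0.2756 + 1.0*-0.1908 = 1.2976 m
tau1 = m1*g*x_c1 + m2*g*x_c2
     = 9*9.81*0.7442 + 7*9.81*1.2976
     = 65.7073 + 89.1084
     = 154.8157 Nm


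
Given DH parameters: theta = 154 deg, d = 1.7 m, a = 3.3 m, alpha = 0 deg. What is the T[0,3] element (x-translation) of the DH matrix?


T[0,3] = a * cos(theta)
= 3.3 * cos(154 deg)
= 3.3 * -0.8988
= -2.966


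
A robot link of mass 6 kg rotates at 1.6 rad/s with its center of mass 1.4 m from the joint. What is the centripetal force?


F = m * omega^2 * r
= 6 * 1.6^2 * 1.4
= 6 * 2.56 * 1.4
= 21.504 N


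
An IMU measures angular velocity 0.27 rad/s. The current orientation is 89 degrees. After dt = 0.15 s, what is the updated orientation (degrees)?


delta_theta = w * dt = 0.27 * 0.15 = 0.0405 rad
= 2.3205 deg
theta_new = 89 + 2.3205 = 91.3205 deg


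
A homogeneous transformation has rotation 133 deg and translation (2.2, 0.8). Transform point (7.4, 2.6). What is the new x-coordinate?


x' = cos(theta)*px - sin(theta)*py + tx
= -0.682*7.4 - 0.7314*2.6 + 2.2
= -4.7483


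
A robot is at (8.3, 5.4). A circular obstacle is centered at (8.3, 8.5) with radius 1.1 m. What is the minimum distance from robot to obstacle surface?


center_dist = sqrt((8.3-8.3)^2 + (5.4-8.5)^2)
= sqrt(0.0 + 9.61)
= 3.1
min_dist = center_dist - radius = 3.1 - 1.1 = 2.0 m


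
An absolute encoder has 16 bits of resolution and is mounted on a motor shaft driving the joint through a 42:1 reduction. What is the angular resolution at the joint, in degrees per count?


counts = 2^16 = 65536
effective counts at joint = 65536 * 42 = 2752512
resolution = 360 / 2752512
= 1.3079e-04 deg/count


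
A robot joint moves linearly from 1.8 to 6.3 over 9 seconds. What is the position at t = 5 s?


s = t/T = 5/9 = 0.5556
p(t) = p0 + (pf-p0)*s
= 1.8 + (6.3 - 1.8) * 0.5556
= 4.3


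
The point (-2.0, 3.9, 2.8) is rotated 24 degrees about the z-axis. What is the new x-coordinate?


Rotation about z-axis: x' = x*cos(theta) - y*sin(theta)
= -2.0 * 0.9135 - 3.9 * 0.4067
= -3.4134


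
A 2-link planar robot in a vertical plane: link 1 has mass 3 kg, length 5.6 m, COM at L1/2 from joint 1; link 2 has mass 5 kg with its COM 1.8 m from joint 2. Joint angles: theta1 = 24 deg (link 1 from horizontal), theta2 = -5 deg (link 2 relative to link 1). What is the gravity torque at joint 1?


Horizontal distance from joint 1 to link-1 COM:
  x_c1 = (L1/2)*cos(t1) = 2.8 * 0.9135 = 2.5579 m
Horizontal distance from joint 1 to link-2 COM:
  x_c2 = L1*cos(t1) + Lc2*cos(t1+t2)
       = 5.6*0.9135 + 1.8*0.9455 = 6.8178 m
tau1 = m1*g*x_c1 + m2*g*x_c2
     = 3*9.81*2.5579 + 5*9.81*6.8178
     = 75.2798 + 334.4125
     = 409.6923 Nm


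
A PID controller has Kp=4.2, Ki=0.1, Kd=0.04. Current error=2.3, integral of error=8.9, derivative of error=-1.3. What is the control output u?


u = Kp*e + Ki*int(e) + Kd*de/dt
= 4.2*2.3 + 0.1*8.9 + 0.04*(-1.3)
= 9.66 + 0.89 + -0.052
= 10.498


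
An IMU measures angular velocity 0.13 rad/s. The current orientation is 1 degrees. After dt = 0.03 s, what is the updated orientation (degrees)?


delta_theta = w * dt = 0.13 * 0.03 = 0.0039 rad
= 0.2235 deg
theta_new = 1 + 0.2235 = 1.2235 deg


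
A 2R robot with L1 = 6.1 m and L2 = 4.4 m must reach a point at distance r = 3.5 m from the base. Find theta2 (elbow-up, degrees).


cos(theta2) = (r^2 - L1^2 - L2^2) / (2*L1*L2)
cos(theta2) = (12.25 - 37.21 - 19.36) / 53.68
cos(theta2) = -0.825633
theta2 = 145.6528 degrees


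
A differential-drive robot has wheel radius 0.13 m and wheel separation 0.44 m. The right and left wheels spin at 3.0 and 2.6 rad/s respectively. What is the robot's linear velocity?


vR = r*wR = 0.13*3.0 = 0.39 m/s
vL = r*wL = 0.13*2.6 = 0.338 m/s
v = (vR+vL)/2 = 0.364 m/s
omega = (vR-vL)/L = 0.1182 rad/s
linear velocity = 0.364 m/s


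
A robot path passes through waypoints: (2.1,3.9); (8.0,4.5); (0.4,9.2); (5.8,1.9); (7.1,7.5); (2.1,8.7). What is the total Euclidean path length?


Segment lengths:
  seg1 = sqrt((5.9)^2 + (0.6)^2) = 5.9304
  seg2 = sqrt((-7.6)^2 + (4.7)^2) = 8.9359
  seg3 = sqrt((5.4)^2 + (-7.3)^2) = 9.0802
  seg4 = sqrt((1.3)^2 + (5.6)^2) = 5.7489
  seg5 = sqrt((-5.0)^2 + (1.2)^2) = 5.142
Total = 34.8374


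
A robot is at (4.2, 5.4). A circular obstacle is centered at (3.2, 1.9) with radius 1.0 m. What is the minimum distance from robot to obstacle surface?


center_dist = sqrt((4.2-3.2)^2 + (5.4-1.9)^2)
= sqrt(1.0 + 12.25)
= 3.6401
min_dist = center_dist - radius = 3.6401 - 1.0 = 2.6401 m


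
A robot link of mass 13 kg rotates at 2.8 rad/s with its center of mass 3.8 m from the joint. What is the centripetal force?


F = m * omega^2 * r
= 13 * 2.8^2 * 3.8
= 13 * 7.84 * 3.8
= 387.296 N


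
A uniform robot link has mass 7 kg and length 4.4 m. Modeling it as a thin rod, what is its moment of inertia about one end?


I = (1/3) * m * L^2
= (1/3) * 7 * 4.4^2
= 0.333333 * 7 * 19.36
= 45.1733 kg*m^2


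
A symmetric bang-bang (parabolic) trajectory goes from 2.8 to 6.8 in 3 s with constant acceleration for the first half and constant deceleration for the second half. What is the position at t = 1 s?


Symmetric rest-to-rest: each phase covers (pf-p0)/2 in time T/2. 0.5*a*(T/2)^2 = (pf-p0)/2 => a = 4*(pf-p0)/T^2
a = 4*(6.8-2.8)/3^2 = 1.7778
t = 1 is in the acceleration phase (t <= T/2).
p = p0 + 0.5*a*t^2 = 2.8 + 0.5*1.7778*1^2
= 3.6889


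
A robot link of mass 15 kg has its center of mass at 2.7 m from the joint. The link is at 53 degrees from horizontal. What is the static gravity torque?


tau = m*g*L*cos(angle)
= 15 * 9.81 * 2.7 * cos(53 deg)
= 15 * 9.81 * 2.7 * 0.6018
= 239.1041 Nm


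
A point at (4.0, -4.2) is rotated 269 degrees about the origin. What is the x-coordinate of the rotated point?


x' = x*cos(theta) - y*sin(theta)
cos(269 deg) = -0.0175, sin(269 deg) = -0.9998
x' = 4.0 * -0.0175 - -4.2 * -0.9998
= -0.0698 - 4.1994
= -4.2692


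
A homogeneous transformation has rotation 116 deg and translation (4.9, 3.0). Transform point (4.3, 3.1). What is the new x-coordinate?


x' = cos(theta)*px - sin(theta)*py + tx
= -0.4384*4.3 - 0.8988*3.1 + 4.9
= 0.2287


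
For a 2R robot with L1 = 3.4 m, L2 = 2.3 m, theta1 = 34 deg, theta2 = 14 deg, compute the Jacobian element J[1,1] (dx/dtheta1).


J[1,1] = -L1*sin(t1) - L2*sin(t1+t2)
= -3.4*sin(34) - 2.3*sin(48)
= -3.6105


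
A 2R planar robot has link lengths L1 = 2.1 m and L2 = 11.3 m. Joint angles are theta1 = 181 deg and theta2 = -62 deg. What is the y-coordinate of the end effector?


Convert angles to radians: theta1 = 3.159, theta2 = -1.0821
y = L1*sin(theta1) + L2*sin(theta1+theta2)
y = -0.0367 + 9.8832
y = 9.8466


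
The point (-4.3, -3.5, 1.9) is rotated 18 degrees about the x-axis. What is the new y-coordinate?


Rotation about x-axis: y' = y*cos(theta) - z*sin(theta)
= -3.5 * 0.9511 - 1.9 * 0.309
= -3.9158


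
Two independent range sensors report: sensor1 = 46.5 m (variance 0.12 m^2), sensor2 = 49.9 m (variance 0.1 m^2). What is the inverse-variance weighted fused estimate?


w1 = (1/var1) / (1/var1 + 1/var2)
   = 8.3333 / (8.3333 + 10.0) = 0.4545
w2 = 1 - w1 = 0.5455
fused = w1*s1 + w2*s2 = 21.1364 + 27.2182
= 48.3545 m


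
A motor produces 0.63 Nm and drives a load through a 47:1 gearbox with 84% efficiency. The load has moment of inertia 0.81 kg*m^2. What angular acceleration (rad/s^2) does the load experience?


tau_out = tau_motor * N * eta
= 0.63 * 47 * 0.84 = 24.8724 Nm
alpha = tau_out / I = 24.8724 / 0.81
= 30.7067 rad/s^2


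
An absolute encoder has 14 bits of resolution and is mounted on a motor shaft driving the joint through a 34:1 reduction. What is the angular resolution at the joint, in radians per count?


counts = 2^14 = 16384
effective counts at joint = 16384 * 34 = 557056
resolution = 2*pi / 557056
= 1.1279e-05 rad/count
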